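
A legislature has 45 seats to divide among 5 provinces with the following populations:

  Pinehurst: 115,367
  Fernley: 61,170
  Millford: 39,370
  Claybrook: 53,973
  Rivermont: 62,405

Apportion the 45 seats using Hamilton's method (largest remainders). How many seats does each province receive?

The standard divisor is 332285/45 ≈ 7384.111.
Standard quotas: Pinehurst 15.6237, Fernley 8.2840, Millford 5.3317, Claybrook 7.3093, Rivermont 8.4513.
Lower quotas: Pinehurst 15, Fernley 8, Millford 5, Claybrook 7, Rivermont 8 (sum 43, leaving 2 seats).
Remainders in descending order: Pinehurst 0.6237, Rivermont 0.4513, Millford 0.3317, Claybrook 0.3093, Fernley 0.2840.
Largest remainders: Pinehurst, Rivermont receive the extra seats.

Pinehurst=16; Fernley=8; Millford=5; Claybrook=7; Rivermont=9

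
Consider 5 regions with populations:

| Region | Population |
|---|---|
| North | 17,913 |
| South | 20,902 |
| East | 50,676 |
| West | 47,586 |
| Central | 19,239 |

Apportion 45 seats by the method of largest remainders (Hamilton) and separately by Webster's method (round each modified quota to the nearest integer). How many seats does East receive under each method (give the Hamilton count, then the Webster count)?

15 and 14

Hamilton: North 5, South 6, East 15, West 14, Central 5.
Webster: North 5, South 6, East 14, West 14, Central 6.
East gets 15 under Hamilton and 14 under Webster.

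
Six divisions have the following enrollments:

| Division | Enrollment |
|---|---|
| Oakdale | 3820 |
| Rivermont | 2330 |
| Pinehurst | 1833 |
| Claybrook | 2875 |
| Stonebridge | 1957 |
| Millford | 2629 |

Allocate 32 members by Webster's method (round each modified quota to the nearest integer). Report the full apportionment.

Oakdale 8, Rivermont 5, Pinehurst 4, Claybrook 6, Stonebridge 4, Millford 5

Standard divisor 15444/32 ≈ 482.625; standard quotas: Oakdale 7.915, Rivermont 4.828, Pinehurst 3.798, Claybrook 5.957, Stonebridge 4.055, Millford 5.447.
Rounding to the nearest integer gives Oakdale 8, Rivermont 5, Pinehurst 4, Claybrook 6, Stonebridge 4, Millford 5 — total 32, matching the house size, so no adjustment is needed.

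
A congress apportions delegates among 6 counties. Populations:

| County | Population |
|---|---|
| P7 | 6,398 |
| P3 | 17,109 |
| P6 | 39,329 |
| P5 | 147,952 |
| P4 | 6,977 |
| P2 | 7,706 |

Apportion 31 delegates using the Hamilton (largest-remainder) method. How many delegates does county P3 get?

Total 225471; standard divisor 225471/31 ≈ 7273.258.
Standard quotas: P7 0.8797, P3 2.3523, P6 5.4073, P5 20.3419, P4 0.9593, P2 1.0595.
Lower quotas: P7 0, P3 2, P6 5, P5 20, P4 0, P2 1 (sum 28, leaving 3 seats).
Remainders in descending order: P4 0.9593, P7 0.8797, P6 0.4073, P3 0.3523, P5 0.3419, P2 0.0595.
The surplus seats go to P4, P7, P6.
P3 receives 2.

2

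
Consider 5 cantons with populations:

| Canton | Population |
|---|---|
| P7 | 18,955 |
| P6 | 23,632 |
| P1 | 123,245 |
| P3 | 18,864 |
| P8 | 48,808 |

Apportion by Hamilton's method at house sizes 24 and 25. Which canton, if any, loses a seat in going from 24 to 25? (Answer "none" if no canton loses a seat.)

At 24 seats: P7 2, P6 2, P1 13, P3 2, P8 5.
At 25 seats: P7 2, P6 3, P1 13, P3 2, P8 5.
No canton's allocation decreased.

none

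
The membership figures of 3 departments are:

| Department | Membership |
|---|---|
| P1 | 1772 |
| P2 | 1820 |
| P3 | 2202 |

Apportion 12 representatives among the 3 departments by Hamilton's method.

Total 5794; standard divisor 5794/12 ≈ 482.833.
Standard quotas: P1 3.670, P2 3.769, P3 4.561.
Lower quotas: P1 3, P2 3, P3 4 (sum 10, leaving 2 seats).
Remainders in descending order: P2 0.769, P1 0.670, P3 0.561.
The surplus seats go to P2, P1.

P1 4, P2 4, P3 4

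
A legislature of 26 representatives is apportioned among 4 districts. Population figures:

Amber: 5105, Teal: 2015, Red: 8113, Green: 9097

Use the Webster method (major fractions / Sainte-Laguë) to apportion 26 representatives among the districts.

Amber: 5; Teal: 2; Red: 9; Green: 10

Standard divisor 24330/26 ≈ 935.769; standard quotas: Amber 5.455, Teal 2.153, Red 8.670, Green 9.721.
Rounding to the nearest integer gives Amber 5, Teal 2, Red 9, Green 10 — total 26, matching the house size, so no adjustment is needed.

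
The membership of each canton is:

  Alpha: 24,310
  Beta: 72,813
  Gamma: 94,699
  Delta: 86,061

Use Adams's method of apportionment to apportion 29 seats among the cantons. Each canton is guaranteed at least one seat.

Alpha: 3, Beta: 7, Gamma: 10, Delta: 9

Standard divisor 277883/29 ≈ 9582.172; standard quotas: Alpha 2.537, Beta 7.599, Gamma 9.883, Delta 8.981.
Rounding up gives 3, 8, 10, 9 = 30 seats, so the divisor must be adjusted.
With modified divisor 10460: modified quotas Alpha 2.324, Beta 6.961, Gamma 9.053, Delta 8.228.
Rounding up: Alpha 3, Beta 7, Gamma 10, Delta 9 (total 29).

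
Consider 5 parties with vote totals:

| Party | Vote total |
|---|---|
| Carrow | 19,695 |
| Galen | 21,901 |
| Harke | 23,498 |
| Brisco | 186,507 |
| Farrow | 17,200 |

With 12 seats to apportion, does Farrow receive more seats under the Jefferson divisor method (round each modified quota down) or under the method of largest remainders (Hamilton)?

Hamilton

Jefferson: Carrow 1, Galen 1, Harke 1, Brisco 9, Farrow 0.
Hamilton: Carrow 1, Galen 1, Harke 1, Brisco 8, Farrow 1.
Farrow gets 0 under Jefferson and 1 under Hamilton.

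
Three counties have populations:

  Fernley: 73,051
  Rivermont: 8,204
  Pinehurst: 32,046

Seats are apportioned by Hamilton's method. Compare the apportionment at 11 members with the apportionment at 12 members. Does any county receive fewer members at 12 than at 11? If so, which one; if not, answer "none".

none

At 11 seats: Fernley 7, Rivermont 1, Pinehurst 3.
At 12 seats: Fernley 8, Rivermont 1, Pinehurst 3.
No county's allocation decreased.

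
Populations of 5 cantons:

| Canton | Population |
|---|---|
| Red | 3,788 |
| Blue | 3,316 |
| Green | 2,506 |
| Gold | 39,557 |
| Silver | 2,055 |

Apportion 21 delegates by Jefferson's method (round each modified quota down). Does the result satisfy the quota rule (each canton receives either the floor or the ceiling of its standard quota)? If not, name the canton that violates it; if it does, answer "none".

Gold

Standard quotas: Red 1.553, Blue 1.359, Green 1.027, Gold 16.218, Silver 0.843.
Jefferson allocation: Red 1, Blue 1, Green 1, Gold 18, Silver 0.
Gold has quota 16.218 (lower 16, upper 17) but receives 18 — outside the quota interval.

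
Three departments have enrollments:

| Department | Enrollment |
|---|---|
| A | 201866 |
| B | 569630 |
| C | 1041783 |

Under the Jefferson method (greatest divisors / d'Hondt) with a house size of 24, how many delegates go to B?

Standard divisor 1813279/24 ≈ 75553.292; standard quotas: A 2.672, B 7.539, C 13.789.
Rounding down gives 2, 7, 13 = 22 seats, so the divisor must be adjusted.
With modified divisor 70300: modified quotas A 2.871, B 8.103, C 14.819.
Rounding down: A 2, B 8, C 14 (total 24).
B receives 8.

8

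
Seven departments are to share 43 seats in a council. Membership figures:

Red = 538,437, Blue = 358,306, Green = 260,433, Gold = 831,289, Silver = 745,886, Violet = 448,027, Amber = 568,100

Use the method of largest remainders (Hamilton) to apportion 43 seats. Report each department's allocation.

Red 6, Blue 4, Green 3, Gold 10, Silver 9, Violet 5, Amber 6

The standard divisor is 3750478/43 ≈ 87220.419.
Standard quotas: Red 6.1733, Blue 4.1081, Green 2.9859, Gold 9.5309, Silver 8.5517, Violet 5.1367, Amber 6.5134.
Lower quotas: Red 6, Blue 4, Green 2, Gold 9, Silver 8, Violet 5, Amber 6 (sum 40, leaving 3 seats).
Remainders in descending order: Green 0.9859, Silver 0.5517, Gold 0.5309, Amber 0.5134, Red 0.1733, Violet 0.1367, Blue 0.1081.
Largest remainders: Green, Silver, Gold receive the extra seats.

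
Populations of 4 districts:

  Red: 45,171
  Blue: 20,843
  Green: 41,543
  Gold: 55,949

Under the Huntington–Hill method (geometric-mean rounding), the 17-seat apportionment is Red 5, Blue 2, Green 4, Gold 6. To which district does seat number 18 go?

Priority for the next seat is population ÷ (√(s·(s+1))).
Priorities: Red 8247.059, Blue 8509.119, Green 9289.297, Gold 8633.118.
Highest priority: Green.

Green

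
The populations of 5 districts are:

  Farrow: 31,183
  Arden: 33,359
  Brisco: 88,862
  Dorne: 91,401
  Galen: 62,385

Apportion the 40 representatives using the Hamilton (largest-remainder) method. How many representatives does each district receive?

Farrow 4, Arden 4, Brisco 12, Dorne 12, Galen 8

Standard divisor: 307190 ÷ 40 ≈ 7679.75.
Standard quotas: Farrow 4.0604, Arden 4.3438, Brisco 11.5709, Dorne 11.9016, Galen 8.1233.
Lower quotas: Farrow 4, Arden 4, Brisco 11, Dorne 11, Galen 8 (sum 38, leaving 2 seats).
Remainders in descending order: Dorne 0.9016, Brisco 0.5709, Arden 0.3438, Galen 0.1233, Farrow 0.0604.
The surplus seats go to Dorne, Brisco.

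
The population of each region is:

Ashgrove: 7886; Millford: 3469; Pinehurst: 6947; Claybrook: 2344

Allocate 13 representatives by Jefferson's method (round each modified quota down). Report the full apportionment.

Ashgrove 5; Millford 2; Pinehurst 5; Claybrook 1

Standard divisor 20646/13 ≈ 1588.154; standard quotas: Ashgrove 4.966, Millford 2.184, Pinehurst 4.374, Claybrook 1.476.
Rounding down gives 4, 2, 4, 1 = 11 seats, so the divisor must be adjusted.
With modified divisor 1350: modified quotas Ashgrove 5.841, Millford 2.570, Pinehurst 5.146, Claybrook 1.736.
Rounding down: Ashgrove 5, Millford 2, Pinehurst 5, Claybrook 1 (total 13).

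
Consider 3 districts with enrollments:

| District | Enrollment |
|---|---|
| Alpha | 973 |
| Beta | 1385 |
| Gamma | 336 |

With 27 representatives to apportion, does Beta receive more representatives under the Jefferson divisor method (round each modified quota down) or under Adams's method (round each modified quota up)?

Jefferson: Alpha 10, Beta 14, Gamma 3.
Adams: Alpha 10, Beta 13, Gamma 4.
Beta gets 14 under Jefferson and 13 under Adams.

Jefferson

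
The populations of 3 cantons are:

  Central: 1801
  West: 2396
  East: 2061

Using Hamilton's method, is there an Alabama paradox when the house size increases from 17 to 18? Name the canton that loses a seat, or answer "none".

At 17 seats: Central 5, West 6, East 6.
At 18 seats: Central 5, West 7, East 6.
No canton's allocation decreased.

none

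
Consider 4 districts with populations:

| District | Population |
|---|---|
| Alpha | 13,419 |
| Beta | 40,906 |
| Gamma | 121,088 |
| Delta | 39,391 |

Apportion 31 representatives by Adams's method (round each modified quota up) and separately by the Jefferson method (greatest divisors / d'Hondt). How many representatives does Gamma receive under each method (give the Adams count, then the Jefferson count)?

17 and 18

Adams: Alpha 2, Beta 6, Gamma 17, Delta 6.
Jefferson: Alpha 2, Beta 6, Gamma 18, Delta 5.
Gamma gets 17 under Adams and 18 under Jefferson.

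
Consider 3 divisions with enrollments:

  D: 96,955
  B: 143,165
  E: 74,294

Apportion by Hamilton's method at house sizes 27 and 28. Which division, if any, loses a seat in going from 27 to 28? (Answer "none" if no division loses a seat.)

At 27 seats: D 8, B 12, E 7.
At 28 seats: D 9, B 13, E 6.
E drops from 7 to 6.

E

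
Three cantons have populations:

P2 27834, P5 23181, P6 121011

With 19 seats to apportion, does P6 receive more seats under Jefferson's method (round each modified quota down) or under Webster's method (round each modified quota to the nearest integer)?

Jefferson

Jefferson: P2 3, P5 2, P6 14.
Webster: P2 3, P5 3, P6 13.
P6 gets 14 under Jefferson and 13 under Webster.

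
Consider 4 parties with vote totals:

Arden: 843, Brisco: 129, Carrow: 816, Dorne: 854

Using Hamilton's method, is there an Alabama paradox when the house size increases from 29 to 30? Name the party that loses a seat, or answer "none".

Brisco

At 29 seats: Arden 9, Brisco 2, Carrow 9, Dorne 9.
At 30 seats: Arden 10, Brisco 1, Carrow 9, Dorne 10.
Brisco drops from 2 to 1.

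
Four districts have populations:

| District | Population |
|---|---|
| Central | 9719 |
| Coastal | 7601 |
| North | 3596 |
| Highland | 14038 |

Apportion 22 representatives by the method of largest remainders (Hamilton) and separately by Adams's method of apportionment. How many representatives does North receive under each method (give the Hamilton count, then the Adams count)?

Hamilton: Central 6, Coastal 5, North 2, Highland 9.
Adams: Central 6, Coastal 5, North 3, Highland 8.
North gets 2 under Hamilton and 3 under Adams.

2 and 3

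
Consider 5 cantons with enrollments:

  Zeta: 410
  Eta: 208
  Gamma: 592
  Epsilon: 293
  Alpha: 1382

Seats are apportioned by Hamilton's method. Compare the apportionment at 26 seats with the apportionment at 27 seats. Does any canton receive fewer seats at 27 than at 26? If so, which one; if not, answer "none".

none

At 26 seats: Zeta 4, Eta 2, Gamma 5, Epsilon 3, Alpha 12.
At 27 seats: Zeta 4, Eta 2, Gamma 5, Epsilon 3, Alpha 13.
No canton's allocation decreased.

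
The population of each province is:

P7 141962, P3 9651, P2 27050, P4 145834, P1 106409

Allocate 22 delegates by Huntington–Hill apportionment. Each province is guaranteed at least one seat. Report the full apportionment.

With divisor 19458: modified quotas P7 7.296, P3 0.496, P2 1.390, P4 7.495, P1 5.469.
Geometric-mean thresholds: P7 √(7·8)=7.483, P3 (min 1), P2 √(1·2)=1.414, P4 √(7·8)=7.483, P1 √(5·6)=5.477.
Each quota rounded against its threshold gives P7 7, P3 1, P2 1, P4 8, P1 5 (total 22).

P7=7; P3=1; P2=1; P4=8; P1=5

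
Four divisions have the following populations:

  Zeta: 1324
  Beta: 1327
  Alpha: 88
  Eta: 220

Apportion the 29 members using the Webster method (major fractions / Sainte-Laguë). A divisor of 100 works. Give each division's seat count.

Zeta 13, Beta 13, Alpha 1, Eta 2

With modified divisor 100: modified quotas Zeta 13.240, Beta 13.270, Alpha 0.880, Eta 2.200.
Rounding to the nearest integer: Zeta 13, Beta 13, Alpha 1, Eta 2 (total 29).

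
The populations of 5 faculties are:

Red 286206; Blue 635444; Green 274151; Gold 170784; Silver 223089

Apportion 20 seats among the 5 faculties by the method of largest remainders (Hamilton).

Total 1589674; standard divisor 1589674/20 ≈ 79483.7.
Standard quotas: Red 3.6008, Blue 7.9946, Green 3.4491, Gold 2.1487, Silver 2.8067.
Lower quotas: Red 3, Blue 7, Green 3, Gold 2, Silver 2 (sum 17, leaving 3 seats).
Remainders in descending order: Blue 0.9946, Silver 0.8067, Red 0.6008, Green 0.4491, Gold 0.1487.
Largest remainders: Blue, Silver, Red receive the extra seats.

Red 4; Blue 8; Green 3; Gold 2; Silver 3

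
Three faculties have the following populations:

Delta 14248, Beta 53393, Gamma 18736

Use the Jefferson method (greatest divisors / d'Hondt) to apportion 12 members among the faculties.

Standard divisor 86377/12 ≈ 7198.083; standard quotas: Delta 1.979, Beta 7.418, Gamma 2.603.
Rounding down gives 1, 7, 2 = 10 seats, so the divisor must be adjusted.
With modified divisor 6500: modified quotas Delta 2.192, Beta 8.214, Gamma 2.882.
Rounding down: Delta 2, Beta 8, Gamma 2 (total 12).

Delta=2, Beta=8, Gamma=2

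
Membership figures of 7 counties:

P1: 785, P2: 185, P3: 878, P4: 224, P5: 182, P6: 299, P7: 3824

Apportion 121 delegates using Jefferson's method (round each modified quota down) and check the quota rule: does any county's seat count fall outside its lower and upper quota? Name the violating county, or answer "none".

P7

Standard quotas: P1 14.895, P2 3.510, P3 16.660, P4 4.250, P5 3.453, P6 5.673, P7 72.558.
Jefferson allocation: P1 15, P2 3, P3 17, P4 4, P5 3, P6 5, P7 74.
P7 has quota 72.558 (lower 72, upper 73) but receives 74 — outside the quota interval.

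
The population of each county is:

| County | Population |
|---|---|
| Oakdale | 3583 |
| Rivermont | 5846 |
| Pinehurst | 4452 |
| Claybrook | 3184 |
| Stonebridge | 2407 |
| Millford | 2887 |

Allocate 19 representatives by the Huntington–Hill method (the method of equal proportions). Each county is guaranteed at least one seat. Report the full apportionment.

Oakdale 3, Rivermont 5, Pinehurst 4, Claybrook 3, Stonebridge 2, Millford 2

With divisor 1232: modified quotas Oakdale 2.908, Rivermont 4.745, Pinehurst 3.614, Claybrook 2.584, Stonebridge 1.954, Millford 2.343.
Geometric-mean thresholds: Oakdale √(2·3)=2.449, Rivermont √(4·5)=4.472, Pinehurst √(3·4)=3.464, Claybrook √(2·3)=2.449, Stonebridge √(1·2)=1.414, Millford √(2·3)=2.449.
Each quota rounded against its threshold gives Oakdale 3, Rivermont 5, Pinehurst 4, Claybrook 3, Stonebridge 2, Millford 2 (total 19).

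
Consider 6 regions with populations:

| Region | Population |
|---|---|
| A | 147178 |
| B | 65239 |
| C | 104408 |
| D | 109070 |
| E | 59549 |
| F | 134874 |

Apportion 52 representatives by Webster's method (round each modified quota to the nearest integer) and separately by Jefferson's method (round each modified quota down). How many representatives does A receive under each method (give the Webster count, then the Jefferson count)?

Webster: A 12, B 6, C 9, D 9, E 5, F 11.
Jefferson: A 13, B 5, C 9, D 9, E 5, F 11.
A gets 12 under Webster and 13 under Jefferson.

12 and 13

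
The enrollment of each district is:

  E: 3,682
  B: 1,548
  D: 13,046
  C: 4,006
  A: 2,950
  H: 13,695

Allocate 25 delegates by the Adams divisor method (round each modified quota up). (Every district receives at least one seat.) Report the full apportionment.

Standard divisor 38927/25 ≈ 1557.08; standard quotas: E 2.365, B 0.994, D 8.379, C 2.573, A 1.895, H 8.795.
Rounding up gives 3, 1, 9, 3, 2, 9 = 27 seats, so the divisor must be adjusted.
With modified divisor 1800: modified quotas E 2.046, B 0.860, D 7.248, C 2.226, A 1.639, H 7.608.
Rounding up: E 3, B 1, D 8, C 3, A 2, H 8 (total 25).

E 3, B 1, D 8, C 3, A 2, H 8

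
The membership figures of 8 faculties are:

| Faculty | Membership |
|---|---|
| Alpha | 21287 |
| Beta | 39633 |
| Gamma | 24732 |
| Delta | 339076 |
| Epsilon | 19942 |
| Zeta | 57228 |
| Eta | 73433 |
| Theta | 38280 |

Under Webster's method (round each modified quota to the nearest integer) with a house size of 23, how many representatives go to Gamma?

Standard divisor 613611/23 ≈ 26678.739; standard quotas: Alpha 0.798, Beta 1.486, Gamma 0.927, Delta 12.710, Epsilon 0.747, Zeta 2.145, Eta 2.752, Theta 1.435.
Rounding to the nearest integer gives Alpha 1, Beta 1, Gamma 1, Delta 13, Epsilon 1, Zeta 2, Eta 3, Theta 1 — total 23, matching the house size, so no adjustment is needed.
Gamma receives 1.

1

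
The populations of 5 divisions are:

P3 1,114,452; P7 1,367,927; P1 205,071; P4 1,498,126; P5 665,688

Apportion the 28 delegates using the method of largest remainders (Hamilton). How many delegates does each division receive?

The standard divisor is 4851264/28 ≈ 173259.429.
Standard quotas: P3 6.4323, P7 7.8953, P1 1.1836, P4 8.6467, P5 3.8421.
Lower quotas: P3 6, P7 7, P1 1, P4 8, P5 3 (sum 25, leaving 3 seats).
Remainders in descending order: P7 0.8953, P5 0.8421, P4 0.6467, P3 0.4323, P1 0.1836.
The surplus seats go to P7, P5, P4.

P3 6; P7 8; P1 1; P4 9; P5 4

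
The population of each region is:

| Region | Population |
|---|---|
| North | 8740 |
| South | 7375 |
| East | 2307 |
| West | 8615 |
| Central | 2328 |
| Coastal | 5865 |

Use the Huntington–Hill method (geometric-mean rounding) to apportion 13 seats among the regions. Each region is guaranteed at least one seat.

North 3, South 3, East 1, West 3, Central 1, Coastal 2

With divisor 2767: modified quotas North 3.159, South 2.665, East 0.834, West 3.113, Central 0.841, Coastal 2.120.
Geometric-mean thresholds: North √(3·4)=3.464, South √(2·3)=2.449, East (min 1), West √(3·4)=3.464, Central (min 1), Coastal √(2·3)=2.449.
Each quota rounded against its threshold gives North 3, South 3, East 1, West 3, Central 1, Coastal 2 (total 13).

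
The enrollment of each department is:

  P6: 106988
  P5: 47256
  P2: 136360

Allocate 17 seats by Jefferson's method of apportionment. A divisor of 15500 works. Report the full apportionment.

With modified divisor 15500: modified quotas P6 6.902, P5 3.049, P2 8.797.
Rounding down: P6 6, P5 3, P2 8 (total 17).

P6: 6, P5: 3, P2: 8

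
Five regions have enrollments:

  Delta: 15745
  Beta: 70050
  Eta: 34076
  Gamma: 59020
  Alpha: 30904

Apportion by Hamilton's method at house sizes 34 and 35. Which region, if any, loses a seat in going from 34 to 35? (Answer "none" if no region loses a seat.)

Delta

At 34 seats: Delta 3, Beta 11, Eta 5, Gamma 10, Alpha 5.
At 35 seats: Delta 2, Beta 12, Eta 6, Gamma 10, Alpha 5.
Delta drops from 3 to 2.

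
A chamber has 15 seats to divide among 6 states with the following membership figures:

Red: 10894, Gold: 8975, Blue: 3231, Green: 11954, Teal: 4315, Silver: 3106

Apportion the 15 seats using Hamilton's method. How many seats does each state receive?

Total 42475; standard divisor 42475/15 ≈ 2831.667.
Standard quotas: Red 3.8472, Gold 3.1695, Blue 1.1410, Green 4.2215, Teal 1.5238, Silver 1.0969.
Lower quotas: Red 3, Gold 3, Blue 1, Green 4, Teal 1, Silver 1 (sum 13, leaving 2 seats).
Remainders in descending order: Red 0.8472, Teal 0.5238, Green 0.2215, Gold 0.1695, Blue 0.1410, Silver 0.0969.
The surplus seats go to Red, Teal.

Red 4, Gold 3, Blue 1, Green 4, Teal 2, Silver 1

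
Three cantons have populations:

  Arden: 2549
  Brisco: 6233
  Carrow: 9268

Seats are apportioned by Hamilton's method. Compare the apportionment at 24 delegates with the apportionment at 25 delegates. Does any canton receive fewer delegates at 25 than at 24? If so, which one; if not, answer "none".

Arden

At 24 seats: Arden 4, Brisco 8, Carrow 12.
At 25 seats: Arden 3, Brisco 9, Carrow 13.
Arden drops from 4 to 3.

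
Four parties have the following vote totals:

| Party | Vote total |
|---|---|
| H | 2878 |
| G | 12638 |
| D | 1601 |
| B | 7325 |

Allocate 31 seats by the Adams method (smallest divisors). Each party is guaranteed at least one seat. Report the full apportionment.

Standard divisor 24442/31 ≈ 788.452; standard quotas: H 3.650, G 16.029, D 2.031, B 9.290.
Rounding up gives 4, 17, 3, 10 = 34 seats, so the divisor must be adjusted.
With modified divisor 830: modified quotas H 3.467, G 15.227, D 1.929, B 8.825.
Rounding up: H 4, G 16, D 2, B 9 (total 31).

H=4, G=16, D=2, B=9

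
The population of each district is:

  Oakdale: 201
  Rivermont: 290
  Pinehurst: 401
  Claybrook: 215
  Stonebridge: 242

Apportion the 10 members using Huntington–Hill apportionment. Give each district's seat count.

Oakdale 1, Rivermont 2, Pinehurst 3, Claybrook 2, Stonebridge 2

With divisor 147: modified quotas Oakdale 1.367, Rivermont 1.973, Pinehurst 2.728, Claybrook 1.463, Stonebridge 1.646.
Geometric-mean thresholds: Oakdale √(1·2)=1.414, Rivermont √(1·2)=1.414, Pinehurst √(2·3)=2.449, Claybrook √(1·2)=1.414, Stonebridge √(1·2)=1.414.
Each quota rounded against its threshold gives Oakdale 1, Rivermont 2, Pinehurst 3, Claybrook 2, Stonebridge 2 (total 10).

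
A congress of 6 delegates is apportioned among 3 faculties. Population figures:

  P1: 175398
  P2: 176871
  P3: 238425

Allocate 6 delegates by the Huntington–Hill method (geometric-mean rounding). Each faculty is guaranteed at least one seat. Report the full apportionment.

With divisor 110681: modified quotas P1 1.585, P2 1.598, P3 2.154.
Geometric-mean thresholds: P1 √(1·2)=1.414, P2 √(1·2)=1.414, P3 √(2·3)=2.449.
Each quota rounded against its threshold gives P1 2, P2 2, P3 2 (total 6).

P1 2; P2 2; P3 2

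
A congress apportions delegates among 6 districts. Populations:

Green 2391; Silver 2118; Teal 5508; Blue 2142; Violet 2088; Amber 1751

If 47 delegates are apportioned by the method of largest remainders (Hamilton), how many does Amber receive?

Total 15998; standard divisor 15998/47 ≈ 340.383.
Standard quotas: Green 7.0244, Silver 6.2224, Teal 16.1818, Blue 6.2929, Violet 6.1343, Amber 5.1442.
Lower quotas: Green 7, Silver 6, Teal 16, Blue 6, Violet 6, Amber 5 (sum 46, leaving 1 seat).
Remainders in descending order: Blue 0.2929, Silver 0.2224, Teal 0.1818, Amber 0.1442, Violet 0.1343, Green 0.0244.
The surplus seat goes to Blue.
Amber receives 5.

5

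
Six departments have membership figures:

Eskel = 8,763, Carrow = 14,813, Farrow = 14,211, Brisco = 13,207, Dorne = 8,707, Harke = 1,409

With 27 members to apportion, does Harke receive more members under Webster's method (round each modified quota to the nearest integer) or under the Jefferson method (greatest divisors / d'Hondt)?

Webster: Eskel 4, Carrow 6, Farrow 6, Brisco 6, Dorne 4, Harke 1.
Jefferson: Eskel 4, Carrow 7, Farrow 6, Brisco 6, Dorne 4, Harke 0.
Harke gets 1 under Webster and 0 under Jefferson.

Webster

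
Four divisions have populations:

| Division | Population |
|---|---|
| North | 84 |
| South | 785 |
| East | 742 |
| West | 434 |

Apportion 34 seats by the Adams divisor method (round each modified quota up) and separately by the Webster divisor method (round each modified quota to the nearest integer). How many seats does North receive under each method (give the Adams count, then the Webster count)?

Adams: North 2, South 13, East 12, West 7.
Webster: North 1, South 13, East 13, West 7.
North gets 2 under Adams and 1 under Webster.

2 and 1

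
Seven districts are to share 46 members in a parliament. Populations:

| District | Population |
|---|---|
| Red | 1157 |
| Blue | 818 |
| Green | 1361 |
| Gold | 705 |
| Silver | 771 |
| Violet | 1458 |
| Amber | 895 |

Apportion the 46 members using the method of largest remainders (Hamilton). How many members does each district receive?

Red=7, Blue=5, Green=9, Gold=5, Silver=5, Violet=9, Amber=6

The standard divisor is 7165/46 ≈ 155.761.
Standard quotas: Red 7.428, Blue 5.252, Green 8.738, Gold 4.526, Silver 4.950, Violet 9.361, Amber 5.746.
Lower quotas: Red 7, Blue 5, Green 8, Gold 4, Silver 4, Violet 9, Amber 5 (sum 42, leaving 4 seats).
Remainders in descending order: Silver 0.950, Amber 0.746, Green 0.738, Gold 0.526, Red 0.428, Violet 0.361, Blue 0.252.
The surplus seats go to Silver, Amber, Green, Gold.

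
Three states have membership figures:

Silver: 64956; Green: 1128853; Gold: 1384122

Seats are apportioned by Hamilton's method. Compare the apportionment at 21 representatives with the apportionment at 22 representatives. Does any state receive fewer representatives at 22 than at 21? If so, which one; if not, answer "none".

At 21 seats: Silver 1, Green 9, Gold 11.
At 22 seats: Silver 0, Green 10, Gold 12.
Silver drops from 1 to 0.

Silver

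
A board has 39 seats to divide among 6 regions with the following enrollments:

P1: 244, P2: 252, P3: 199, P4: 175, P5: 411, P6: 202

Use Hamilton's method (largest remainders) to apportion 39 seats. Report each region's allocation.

P1: 6; P2: 7; P3: 5; P4: 5; P5: 11; P6: 5

Standard divisor: 1483 ÷ 39 ≈ 38.026.
Standard quotas: P1 6.417, P2 6.627, P3 5.233, P4 4.602, P5 10.808, P6 5.312.
Lower quotas: P1 6, P2 6, P3 5, P4 4, P5 10, P6 5 (sum 36, leaving 3 seats).
Remainders in descending order: P5 0.808, P2 0.627, P4 0.602, P1 0.417, P6 0.312, P3 0.233.
The surplus seats go to P5, P2, P4.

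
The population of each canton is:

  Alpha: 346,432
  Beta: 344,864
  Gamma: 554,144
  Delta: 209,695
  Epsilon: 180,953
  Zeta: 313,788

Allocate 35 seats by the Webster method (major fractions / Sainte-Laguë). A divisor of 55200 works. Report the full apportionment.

Alpha: 6; Beta: 6; Gamma: 10; Delta: 4; Epsilon: 3; Zeta: 6

With modified divisor 55200: modified quotas Alpha 6.276, Beta 6.248, Gamma 10.039, Delta 3.799, Epsilon 3.278, Zeta 5.685.
Rounding to the nearest integer: Alpha 6, Beta 6, Gamma 10, Delta 4, Epsilon 3, Zeta 6 (total 35).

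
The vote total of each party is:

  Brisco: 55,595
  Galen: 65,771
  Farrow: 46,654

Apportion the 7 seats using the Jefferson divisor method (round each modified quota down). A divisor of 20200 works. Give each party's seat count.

Brisco 2, Galen 3, Farrow 2

With modified divisor 20200: modified quotas Brisco 2.752, Galen 3.256, Farrow 2.310.
Rounding down: Brisco 2, Galen 3, Farrow 2 (total 7).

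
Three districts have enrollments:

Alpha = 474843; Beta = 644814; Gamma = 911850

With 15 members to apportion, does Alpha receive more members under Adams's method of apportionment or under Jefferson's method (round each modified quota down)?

Adams

Adams: Alpha 4, Beta 5, Gamma 6.
Jefferson: Alpha 3, Beta 5, Gamma 7.
Alpha gets 4 under Adams and 3 under Jefferson.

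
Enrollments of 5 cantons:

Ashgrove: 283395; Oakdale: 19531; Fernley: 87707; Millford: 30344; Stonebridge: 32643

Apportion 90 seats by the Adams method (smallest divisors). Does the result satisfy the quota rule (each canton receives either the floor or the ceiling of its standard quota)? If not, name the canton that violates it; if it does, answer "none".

Ashgrove

Standard quotas: Ashgrove 56.227, Oakdale 3.875, Fernley 17.401, Millford 6.020, Stonebridge 6.477.
Adams allocation: Ashgrove 55, Oakdale 4, Fernley 18, Millford 6, Stonebridge 7.
Ashgrove has quota 56.227 (lower 56, upper 57) but receives 55 — outside the quota interval.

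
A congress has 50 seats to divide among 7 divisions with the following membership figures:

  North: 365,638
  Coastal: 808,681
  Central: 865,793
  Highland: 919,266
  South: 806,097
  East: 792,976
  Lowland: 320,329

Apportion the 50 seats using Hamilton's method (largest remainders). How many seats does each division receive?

Standard divisor: 4878780 ÷ 50 ≈ 97575.6.
Standard quotas: North 3.7472, Coastal 8.2877, Central 8.8730, Highland 9.4211, South 8.2613, East 8.1268, Lowland 3.2829.
Lower quotas: North 3, Coastal 8, Central 8, Highland 9, South 8, East 8, Lowland 3 (sum 47, leaving 3 seats).
Remainders in descending order: Central 0.8730, North 0.7472, Highland 0.4211, Coastal 0.2877, Lowland 0.2829, South 0.2613, East 0.1268.
Largest remainders: Central, North, Highland receive the extra seats.

North 4; Coastal 8; Central 9; Highland 10; South 8; East 8; Lowland 3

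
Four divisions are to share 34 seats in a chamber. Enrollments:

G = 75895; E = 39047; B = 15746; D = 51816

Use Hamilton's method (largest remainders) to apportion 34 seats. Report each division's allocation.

The standard divisor is 182504/34 ≈ 5367.765.
Standard quotas: G 14.1390, E 7.2744, B 2.9334, D 9.6532.
Lower quotas: G 14, E 7, B 2, D 9 (sum 32, leaving 2 seats).
Remainders in descending order: B 0.9334, D 0.6532, E 0.2744, G 0.1390.
The surplus seats go to B, D.

G=14; E=7; B=3; D=10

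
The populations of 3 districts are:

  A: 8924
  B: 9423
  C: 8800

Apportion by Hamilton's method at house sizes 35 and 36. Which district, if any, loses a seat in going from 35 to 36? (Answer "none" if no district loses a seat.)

At 35 seats: A 12, B 12, C 11.
At 36 seats: A 12, B 12, C 12.
No district's allocation decreased.

none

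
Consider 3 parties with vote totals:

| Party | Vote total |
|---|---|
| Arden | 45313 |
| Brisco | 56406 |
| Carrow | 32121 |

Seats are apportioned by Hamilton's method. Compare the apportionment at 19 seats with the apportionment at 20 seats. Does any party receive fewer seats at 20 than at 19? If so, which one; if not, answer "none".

At 19 seats: Arden 6, Brisco 8, Carrow 5.
At 20 seats: Arden 7, Brisco 8, Carrow 5.
No party's allocation decreased.

none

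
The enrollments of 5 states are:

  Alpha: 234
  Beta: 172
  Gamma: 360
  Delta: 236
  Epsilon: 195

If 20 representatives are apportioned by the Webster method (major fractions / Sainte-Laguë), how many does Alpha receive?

4

Standard divisor 1197/20 ≈ 59.85; standard quotas: Alpha 3.910, Beta 2.874, Gamma 6.015, Delta 3.943, Epsilon 3.258.
Rounding to the nearest integer gives Alpha 4, Beta 3, Gamma 6, Delta 4, Epsilon 3 — total 20, matching the house size, so no adjustment is needed.
Alpha receives 4.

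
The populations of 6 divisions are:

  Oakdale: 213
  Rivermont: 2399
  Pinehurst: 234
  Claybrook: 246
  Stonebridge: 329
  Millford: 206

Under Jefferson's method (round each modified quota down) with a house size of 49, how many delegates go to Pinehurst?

Standard divisor 3627/49 ≈ 74.02; standard quotas: Oakdale 2.878, Rivermont 32.410, Pinehurst 3.161, Claybrook 3.323, Stonebridge 4.445, Millford 2.783.
Rounding down gives 2, 32, 3, 3, 4, 2 = 46 seats, so the divisor must be adjusted.
With modified divisor 70: modified quotas Oakdale 3.043, Rivermont 34.271, Pinehurst 3.343, Claybrook 3.514, Stonebridge 4.700, Millford 2.943.
Rounding down: Oakdale 3, Rivermont 34, Pinehurst 3, Claybrook 3, Stonebridge 4, Millford 2 (total 49).
Pinehurst receives 3.

3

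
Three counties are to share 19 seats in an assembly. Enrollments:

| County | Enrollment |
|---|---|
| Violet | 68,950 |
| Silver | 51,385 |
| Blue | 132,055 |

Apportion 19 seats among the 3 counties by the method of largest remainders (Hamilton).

Violet 5; Silver 4; Blue 10

Standard divisor: 252390 ÷ 19 ≈ 13283.684.
Standard quotas: Violet 5.1906, Silver 3.8683, Blue 9.9411.
Lower quotas: Violet 5, Silver 3, Blue 9 (sum 17, leaving 2 seats).
Remainders in descending order: Blue 0.9411, Silver 0.8683, Violet 0.1906.
Largest remainders: Blue, Silver receive the extra seats.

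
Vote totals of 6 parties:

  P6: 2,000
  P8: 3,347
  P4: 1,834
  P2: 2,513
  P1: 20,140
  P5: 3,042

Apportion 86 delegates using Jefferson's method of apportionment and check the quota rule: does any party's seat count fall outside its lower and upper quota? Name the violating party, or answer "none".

Standard quotas: P6 5.232, P8 8.755, P4 4.798, P2 6.574, P1 52.684, P5 7.958.
Jefferson allocation: P6 5, P8 9, P4 4, P2 6, P1 54, P5 8.
P1 has quota 52.684 (lower 52, upper 53) but receives 54 — outside the quota interval.

P1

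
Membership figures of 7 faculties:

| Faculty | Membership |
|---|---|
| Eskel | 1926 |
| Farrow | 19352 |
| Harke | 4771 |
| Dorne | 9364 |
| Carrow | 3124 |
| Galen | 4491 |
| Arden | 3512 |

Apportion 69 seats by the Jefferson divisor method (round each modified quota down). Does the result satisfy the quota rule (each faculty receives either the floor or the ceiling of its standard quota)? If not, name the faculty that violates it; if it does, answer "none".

Standard quotas: Eskel 2.855, Farrow 28.691, Harke 7.073, Dorne 13.883, Carrow 4.632, Galen 6.658, Arden 5.207.
Jefferson allocation: Eskel 3, Farrow 30, Harke 7, Dorne 14, Carrow 4, Galen 6, Arden 5.
Farrow has quota 28.691 (lower 28, upper 29) but receives 30 — outside the quota interval.

Farrow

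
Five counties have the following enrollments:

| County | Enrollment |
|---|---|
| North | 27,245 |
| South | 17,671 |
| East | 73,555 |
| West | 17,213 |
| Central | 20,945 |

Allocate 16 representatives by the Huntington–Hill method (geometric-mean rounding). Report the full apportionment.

With divisor 10476: modified quotas North 2.601, South 1.687, East 7.021, West 1.643, Central 1.999.
Geometric-mean thresholds: North √(2·3)=2.449, South √(1·2)=1.414, East √(7·8)=7.483, West √(1·2)=1.414, Central √(1·2)=1.414.
Each quota rounded against its threshold gives North 3, South 2, East 7, West 2, Central 2 (total 16).

North=3, South=2, East=7, West=2, Central=2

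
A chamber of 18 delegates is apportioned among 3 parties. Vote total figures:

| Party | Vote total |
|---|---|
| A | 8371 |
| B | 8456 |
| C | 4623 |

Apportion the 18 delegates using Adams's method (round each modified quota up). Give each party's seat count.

Standard divisor 21450/18 ≈ 1191.667; standard quotas: A 7.025, B 7.096, C 3.879.
Rounding up gives 8, 8, 4 = 20 seats, so the divisor must be adjusted.
With modified divisor 1300: modified quotas A 6.439, B 6.505, C 3.556.
Rounding up: A 7, B 7, C 4 (total 18).

A: 7; B: 7; C: 4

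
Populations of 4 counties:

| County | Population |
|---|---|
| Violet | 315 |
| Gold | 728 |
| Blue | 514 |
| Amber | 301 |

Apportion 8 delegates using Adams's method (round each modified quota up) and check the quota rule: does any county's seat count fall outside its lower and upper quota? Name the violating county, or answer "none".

Standard quotas: Violet 1.356, Gold 3.135, Blue 2.213, Amber 1.296.
Adams allocation: Violet 2, Gold 3, Blue 2, Amber 1.
Every allocation lies between the lower and upper quota.

none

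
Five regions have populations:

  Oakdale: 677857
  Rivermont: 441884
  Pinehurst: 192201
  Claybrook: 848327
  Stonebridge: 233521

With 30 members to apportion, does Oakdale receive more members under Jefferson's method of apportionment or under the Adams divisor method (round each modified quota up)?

Jefferson

Jefferson: Oakdale 9, Rivermont 5, Pinehurst 2, Claybrook 11, Stonebridge 3.
Adams: Oakdale 8, Rivermont 6, Pinehurst 3, Claybrook 10, Stonebridge 3.
Oakdale gets 9 under Jefferson and 8 under Adams.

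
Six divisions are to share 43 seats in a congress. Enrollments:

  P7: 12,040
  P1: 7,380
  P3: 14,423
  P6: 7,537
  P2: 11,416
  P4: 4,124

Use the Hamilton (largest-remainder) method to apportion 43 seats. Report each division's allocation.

The standard divisor is 56920/43 ≈ 1323.721.
Standard quotas: P7 9.0956, P1 5.5752, P3 10.8958, P6 5.6938, P2 8.6242, P4 3.1155.
Lower quotas: P7 9, P1 5, P3 10, P6 5, P2 8, P4 3 (sum 40, leaving 3 seats).
Remainders in descending order: P3 0.8958, P6 0.6938, P2 0.6242, P1 0.5752, P4 0.1155, P7 0.0956.
Largest remainders: P3, P6, P2 receive the extra seats.

P7 9; P1 5; P3 11; P6 6; P2 9; P4 3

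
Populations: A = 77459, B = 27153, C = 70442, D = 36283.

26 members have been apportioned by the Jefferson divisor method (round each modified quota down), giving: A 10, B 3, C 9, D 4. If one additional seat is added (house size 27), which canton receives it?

D

Priority for the next seat is population ÷ (current seats + 1).
Priorities: A 7041.727, B 6788.250, C 7044.200, D 7256.600.
Highest priority: D.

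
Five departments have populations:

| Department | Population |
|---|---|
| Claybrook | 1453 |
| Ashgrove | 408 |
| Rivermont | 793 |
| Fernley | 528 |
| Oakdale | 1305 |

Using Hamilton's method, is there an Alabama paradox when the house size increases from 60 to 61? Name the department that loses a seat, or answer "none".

Ashgrove

At 60 seats: Claybrook 19, Ashgrove 6, Rivermont 11, Fernley 7, Oakdale 17.
At 61 seats: Claybrook 20, Ashgrove 5, Rivermont 11, Fernley 7, Oakdale 18.
Ashgrove drops from 6 to 5.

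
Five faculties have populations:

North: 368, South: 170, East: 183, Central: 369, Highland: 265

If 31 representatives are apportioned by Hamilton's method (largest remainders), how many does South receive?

4

Standard divisor: 1355 ÷ 31 ≈ 43.71.
Standard quotas: North 8.419, South 3.889, East 4.187, Central 8.442, Highland 6.063.
Lower quotas: North 8, South 3, East 4, Central 8, Highland 6 (sum 29, leaving 2 seats).
Remainders in descending order: South 0.889, Central 0.442, North 0.419, East 0.187, Highland 0.063.
The surplus seats go to South, Central.
South receives 4.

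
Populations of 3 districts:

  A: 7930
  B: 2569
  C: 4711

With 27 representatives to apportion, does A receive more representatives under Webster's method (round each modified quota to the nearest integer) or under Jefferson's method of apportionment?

Jefferson

Webster: A 14, B 5, C 8.
Jefferson: A 15, B 4, C 8.
A gets 14 under Webster and 15 under Jefferson.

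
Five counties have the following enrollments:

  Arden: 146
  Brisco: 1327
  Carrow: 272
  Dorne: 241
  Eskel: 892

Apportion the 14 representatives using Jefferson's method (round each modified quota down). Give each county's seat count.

Arden=0, Brisco=7, Carrow=1, Dorne=1, Eskel=5

Standard divisor 2878/14 ≈ 205.571; standard quotas: Arden 0.710, Brisco 6.455, Carrow 1.323, Dorne 1.172, Eskel 4.339.
Rounding down gives 0, 6, 1, 1, 4 = 12 seats, so the divisor must be adjusted.
With modified divisor 170: modified quotas Arden 0.859, Brisco 7.806, Carrow 1.600, Dorne 1.418, Eskel 5.247.
Rounding down: Arden 0, Brisco 7, Carrow 1, Dorne 1, Eskel 5 (total 14).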